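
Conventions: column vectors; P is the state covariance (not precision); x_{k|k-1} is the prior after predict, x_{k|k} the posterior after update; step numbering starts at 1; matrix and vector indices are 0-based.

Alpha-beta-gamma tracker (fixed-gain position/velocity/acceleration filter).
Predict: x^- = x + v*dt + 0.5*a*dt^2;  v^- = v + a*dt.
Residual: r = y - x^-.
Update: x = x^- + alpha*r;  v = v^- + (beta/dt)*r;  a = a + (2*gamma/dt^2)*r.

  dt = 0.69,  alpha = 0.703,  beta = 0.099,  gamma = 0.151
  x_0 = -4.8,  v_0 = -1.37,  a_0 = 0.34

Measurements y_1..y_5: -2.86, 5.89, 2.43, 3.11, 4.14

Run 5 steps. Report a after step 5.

a_post = -3.9269

step 1: x_pred=-5.6644  r=2.8044  x^+=-3.6929  v^+=-0.7330  a^+=2.1189
step 2: x_pred=-3.6943  r=9.5843  x^+=3.0435  v^+=2.1041  a^+=8.1984
step 3: x_pred=6.4469  r=-4.0169  x^+=3.6230  v^+=7.1847  a^+=5.6504
step 4: x_pred=9.9255  r=-6.8155  x^+=5.1342  v^+=10.1055  a^+=1.3271
step 5: x_pred=12.4229  r=-8.2829  x^+=6.6000  v^+=9.8328  a^+=-3.9269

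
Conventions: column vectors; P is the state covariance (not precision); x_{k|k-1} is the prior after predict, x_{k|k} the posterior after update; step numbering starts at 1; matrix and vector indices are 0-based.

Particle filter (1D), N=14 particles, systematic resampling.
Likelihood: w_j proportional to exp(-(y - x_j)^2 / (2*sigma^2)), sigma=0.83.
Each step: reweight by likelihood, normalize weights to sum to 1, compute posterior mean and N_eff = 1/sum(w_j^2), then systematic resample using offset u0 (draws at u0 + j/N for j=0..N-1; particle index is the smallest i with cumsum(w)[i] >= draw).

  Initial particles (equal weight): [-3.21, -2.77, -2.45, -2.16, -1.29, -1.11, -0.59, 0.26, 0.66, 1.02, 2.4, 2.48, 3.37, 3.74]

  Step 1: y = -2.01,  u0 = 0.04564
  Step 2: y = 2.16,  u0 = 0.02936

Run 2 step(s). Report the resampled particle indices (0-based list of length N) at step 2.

step 1: w=[0.0805, 0.1506, 0.1990, 0.2253, 0.1572, 0.1272, 0.0530, 0.0054, 0.0013, 0.0003, 0.0000, 0.0000, 0.0000, 0.0000]  mean=-2.0228  Neff=6.1236  idx=[0, 1, 1, 2, 2, 2, 3, 3, 3, 4, 4, 5, 5, 6]
step 2: w=[0.0000, 0.0000, 0.0000, 0.0000, 0.0000, 0.0000, 0.0002, 0.0002, 0.0002, 0.0331, 0.0331, 0.0797, 0.0797, 0.7734]  mean=-0.7207  Neff=1.6312  idx=[9, 11, 12, 13, 13, 13, 13, 13, 13, 13, 13, 13, 13, 13]

resampled_idx = [9, 11, 12, 13, 13, 13, 13, 13, 13, 13, 13, 13, 13, 13]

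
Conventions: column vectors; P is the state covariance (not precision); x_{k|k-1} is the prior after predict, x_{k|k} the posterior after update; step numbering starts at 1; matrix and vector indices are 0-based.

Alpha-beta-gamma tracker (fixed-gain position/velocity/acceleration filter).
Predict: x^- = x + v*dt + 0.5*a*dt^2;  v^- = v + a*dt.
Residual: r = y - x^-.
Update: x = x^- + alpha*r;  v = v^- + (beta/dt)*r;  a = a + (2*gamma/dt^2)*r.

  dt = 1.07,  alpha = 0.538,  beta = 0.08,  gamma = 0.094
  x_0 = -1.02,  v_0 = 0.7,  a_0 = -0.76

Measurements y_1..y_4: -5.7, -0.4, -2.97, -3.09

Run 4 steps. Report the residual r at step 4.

step 1: x_pred=-0.7061  r=-4.9939  x^+=-3.3928  v^+=-0.4866  a^+=-1.5800
step 2: x_pred=-4.8179  r=4.4179  x^+=-2.4411  v^+=-1.8469  a^+=-0.8546
step 3: x_pred=-4.9065  r=1.9365  x^+=-3.8647  v^+=-2.6165  a^+=-0.5366
step 4: x_pred=-6.9715  r=3.8815  x^+=-4.8833  v^+=-2.9005  a^+=0.1008

resid = 3.8815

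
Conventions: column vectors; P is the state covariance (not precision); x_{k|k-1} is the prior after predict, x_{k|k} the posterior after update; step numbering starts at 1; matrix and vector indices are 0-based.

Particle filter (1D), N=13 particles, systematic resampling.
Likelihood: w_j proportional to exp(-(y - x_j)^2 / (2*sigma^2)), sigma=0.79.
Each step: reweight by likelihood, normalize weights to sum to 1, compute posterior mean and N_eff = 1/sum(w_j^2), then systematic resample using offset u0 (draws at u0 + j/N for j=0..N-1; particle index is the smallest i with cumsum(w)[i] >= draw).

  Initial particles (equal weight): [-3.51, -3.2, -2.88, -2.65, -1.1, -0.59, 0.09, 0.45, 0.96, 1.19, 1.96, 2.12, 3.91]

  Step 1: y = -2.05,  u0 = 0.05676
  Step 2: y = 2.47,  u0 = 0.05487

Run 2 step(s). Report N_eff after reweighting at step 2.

step 1: w=[0.0710, 0.1358, 0.2256, 0.2936, 0.1901, 0.0710, 0.0100, 0.0026, 0.0003, 0.0001, 0.0000, 0.0000, 0.0000]  mean=-2.3599  Neff=4.9547  idx=[0, 1, 2, 2, 2, 3, 3, 3, 3, 4, 4, 4, 5]
step 2: w=[0.0000, 0.0000, 0.0000, 0.0000, 0.0000, 0.0000, 0.0000, 0.0000, 0.0000, 0.0555, 0.0555, 0.0555, 0.8335]  mean=-0.6749  Neff=1.4207  idx=[9, 11, 12, 12, 12, 12, 12, 12, 12, 12, 12, 12, 12]

N_eff = 1.4207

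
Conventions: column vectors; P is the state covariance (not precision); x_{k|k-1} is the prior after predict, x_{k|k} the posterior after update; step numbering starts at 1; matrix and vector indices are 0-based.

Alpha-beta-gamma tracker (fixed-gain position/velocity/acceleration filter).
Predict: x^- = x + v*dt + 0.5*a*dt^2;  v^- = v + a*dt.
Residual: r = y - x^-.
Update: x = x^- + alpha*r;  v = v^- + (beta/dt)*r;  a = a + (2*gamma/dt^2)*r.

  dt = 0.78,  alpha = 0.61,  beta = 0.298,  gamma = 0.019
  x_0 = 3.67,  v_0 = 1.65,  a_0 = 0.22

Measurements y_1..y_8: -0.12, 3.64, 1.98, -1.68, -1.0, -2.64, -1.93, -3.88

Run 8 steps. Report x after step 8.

x_post = -3.8916

step 1: x_pred=5.0239  r=-5.1439  x^+=1.8861  v^+=-0.1436  a^+=-0.1013
step 2: x_pred=1.7433  r=1.8967  x^+=2.9003  v^+=0.5020  a^+=0.0172
step 3: x_pred=3.2971  r=-1.3171  x^+=2.4937  v^+=0.0122  a^+=-0.0651
step 4: x_pred=2.4834  r=-4.1634  x^+=-0.0563  v^+=-1.6292  a^+=-0.3251
step 5: x_pred=-1.4259  r=0.4259  x^+=-1.1661  v^+=-1.7200  a^+=-0.2985
step 6: x_pred=-2.5986  r=-0.0414  x^+=-2.6238  v^+=-1.9687  a^+=-0.3011
step 7: x_pred=-4.2510  r=2.3210  x^+=-2.8352  v^+=-1.3168  a^+=-0.1561
step 8: x_pred=-3.9098  r=0.0298  x^+=-3.8916  v^+=-1.4272  a^+=-0.1543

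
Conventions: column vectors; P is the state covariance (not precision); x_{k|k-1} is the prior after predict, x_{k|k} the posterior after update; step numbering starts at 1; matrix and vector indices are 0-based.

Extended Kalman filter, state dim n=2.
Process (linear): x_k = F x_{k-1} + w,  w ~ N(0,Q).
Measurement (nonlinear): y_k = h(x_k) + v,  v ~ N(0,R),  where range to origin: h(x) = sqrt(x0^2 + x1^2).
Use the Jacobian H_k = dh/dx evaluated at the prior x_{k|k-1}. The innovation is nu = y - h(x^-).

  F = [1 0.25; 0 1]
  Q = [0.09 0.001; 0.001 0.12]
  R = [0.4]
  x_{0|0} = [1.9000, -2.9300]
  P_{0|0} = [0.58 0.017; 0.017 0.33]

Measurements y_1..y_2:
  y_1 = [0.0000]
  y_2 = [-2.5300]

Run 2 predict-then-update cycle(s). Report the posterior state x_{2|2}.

x_post = [0.9658, 0.4904]

step 1: x^-=[1.1675, -2.9300]  P^-=[0.6991 0.1005; 0.1005 0.4500]  H_jac=[0.3702 -0.9290]  S=[0.8150]  K=[0.2030; -0.4673]  nu=[-3.1540]  x^+=[0.5273, -1.4562]  P^+=[0.6655 0.1778; 0.1778 0.2720]
step 2: x^-=[0.1633, -1.4562]  P^-=[0.8615 0.2468; 0.2468 0.3920]  H_jac=[0.1114 -0.9938]  S=[0.7432]  K=[-0.2009; -0.4872]  nu=[-3.9953]  x^+=[0.9658, 0.4904]  P^+=[0.8315 0.1741; 0.1741 0.2156]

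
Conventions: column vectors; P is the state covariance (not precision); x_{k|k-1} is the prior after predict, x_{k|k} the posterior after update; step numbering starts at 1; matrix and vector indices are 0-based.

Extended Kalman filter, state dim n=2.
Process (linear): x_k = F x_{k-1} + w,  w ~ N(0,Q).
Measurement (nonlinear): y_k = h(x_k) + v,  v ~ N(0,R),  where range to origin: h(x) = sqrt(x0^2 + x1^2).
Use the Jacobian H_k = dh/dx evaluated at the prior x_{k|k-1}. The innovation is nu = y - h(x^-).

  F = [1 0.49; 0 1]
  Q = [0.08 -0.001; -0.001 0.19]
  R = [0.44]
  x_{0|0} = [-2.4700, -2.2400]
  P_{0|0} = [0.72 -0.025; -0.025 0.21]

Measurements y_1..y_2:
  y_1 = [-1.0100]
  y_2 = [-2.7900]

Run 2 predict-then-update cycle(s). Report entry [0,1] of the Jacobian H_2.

step 1: x^-=[-3.5676, -2.2400]  P^-=[0.8259 0.0769; 0.0769 0.4000]  H_jac=[-0.8469 -0.5317]  S=[1.2148]  K=[-0.6095; -0.2287]  nu=[-5.2225]  x^+=[-0.3846, -1.0456]  P^+=[0.3747 -0.0924; -0.0924 0.3365]
step 2: x^-=[-0.8969, -1.0456]  P^-=[0.4449 0.0714; 0.0714 0.5265]  H_jac=[-0.6511 -0.7590]  S=[1.0025]  K=[-0.3430; -0.4450]  nu=[-4.1675]  x^+=[0.5327, 0.8090]  P^+=[0.3269 -0.0816; -0.0816 0.3280]

H_jac[0,1] = -0.7590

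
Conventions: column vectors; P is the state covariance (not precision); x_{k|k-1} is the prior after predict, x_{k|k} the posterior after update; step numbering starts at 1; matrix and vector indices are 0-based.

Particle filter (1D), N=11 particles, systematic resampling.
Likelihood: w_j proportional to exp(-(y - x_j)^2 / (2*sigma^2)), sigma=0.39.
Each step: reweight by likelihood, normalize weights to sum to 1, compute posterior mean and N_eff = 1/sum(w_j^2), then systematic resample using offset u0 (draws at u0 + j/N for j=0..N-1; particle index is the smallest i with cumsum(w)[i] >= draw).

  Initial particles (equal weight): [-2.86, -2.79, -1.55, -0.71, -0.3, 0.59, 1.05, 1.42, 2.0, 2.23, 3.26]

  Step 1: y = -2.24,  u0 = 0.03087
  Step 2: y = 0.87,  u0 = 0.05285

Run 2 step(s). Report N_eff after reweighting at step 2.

N_eff = 3.0000

step 1: w=[0.3278, 0.4291, 0.2425, 0.0005, 0.0000, 0.0000, 0.0000, 0.0000, 0.0000, 0.0000, 0.0000]  mean=-2.5111  Neff=2.8536  idx=[0, 0, 0, 0, 1, 1, 1, 1, 2, 2, 2]
step 2: w=[0.0000, 0.0000, 0.0000, 0.0000, 0.0000, 0.0000, 0.0000, 0.0000, 0.3333, 0.3333, 0.3333]  mean=-1.5500  Neff=3.0000  idx=[8, 8, 8, 8, 9, 9, 9, 10, 10, 10, 10]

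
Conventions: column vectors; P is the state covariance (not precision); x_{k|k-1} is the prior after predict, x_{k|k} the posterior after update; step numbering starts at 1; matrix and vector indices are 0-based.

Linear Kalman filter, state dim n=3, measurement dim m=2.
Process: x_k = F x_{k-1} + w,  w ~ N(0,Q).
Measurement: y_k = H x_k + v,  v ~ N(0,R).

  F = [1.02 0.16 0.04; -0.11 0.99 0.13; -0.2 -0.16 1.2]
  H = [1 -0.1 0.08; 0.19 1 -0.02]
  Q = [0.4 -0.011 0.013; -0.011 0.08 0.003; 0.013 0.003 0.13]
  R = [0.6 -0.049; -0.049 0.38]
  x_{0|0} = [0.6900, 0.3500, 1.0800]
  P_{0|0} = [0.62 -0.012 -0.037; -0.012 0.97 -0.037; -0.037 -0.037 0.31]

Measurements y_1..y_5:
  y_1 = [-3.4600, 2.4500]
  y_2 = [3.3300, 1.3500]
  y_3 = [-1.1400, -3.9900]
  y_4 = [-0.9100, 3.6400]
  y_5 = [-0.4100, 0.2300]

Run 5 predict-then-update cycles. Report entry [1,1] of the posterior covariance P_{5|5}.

step 1: x^-=[0.8030, 0.4110, 1.1020]  P^-=[1.0630 0.0558 -0.1729; 0.0558 1.0376 -0.1238; -0.1729 -0.1238 0.6572]  S=[1.6407 0.0936; 0.0936 1.4837]  K=[0.6283 0.1364; -0.0759 0.7129; -0.0595 -0.1107]  nu=[-4.3101, 1.9085]  x^+=[-1.6444, 2.0988, 1.1472]  P^+=[0.3717 -0.0512 -0.0819; -0.0512 0.2841 -0.0109; -0.0819 -0.0109 0.6320]
step 2: x^-=[-1.2956, 2.4079, 1.3697]  P^-=[0.7715 -0.0664 -0.1314; -0.0664 0.3843 0.0742; -0.1314 0.0742 1.1025]  S=[1.3734 -0.0010; -0.0010 0.7654]  K=[0.5590 0.1090; -0.0716 0.4836; -0.0369 0.0354]  nu=[4.7568, -0.7843]  x^+=[1.2778, 1.6878, 1.1666]  P^+=[0.3334 -0.0514 -0.1061; -0.0514 0.1982 0.0574; -0.1061 0.0574 1.0997]
step 3: x^-=[1.6201, 1.6820, 0.8743]  P^-=[0.7290 -0.0725 -0.1156; -0.0725 0.3259 0.2435; -0.1156 0.2435 1.7575]  S=[1.3356 0.0035; 0.0035 0.6965]  K=[0.5441 0.0954; -0.0652 0.4415; -0.0002 0.2677]  nu=[-2.6619, -5.9624]  x^+=[-0.3967, -0.7765, -0.7210]  P^+=[0.3269 -0.0552 -0.1337; -0.0552 0.1847 0.1613; -0.1337 0.1613 1.7076]
step 4: x^-=[-0.5577, -0.8188, -0.6616]  P^-=[0.7207 -0.0717 -0.0984; -0.0717 0.3512 0.4667; -0.0984 0.4667 2.6055]  S=[1.3321 0.0170; 0.0170 0.7131]  K=[0.5395 0.0813; -0.0581 0.4617; 0.0405 0.5542]  nu=[-0.3813, 4.5515]  x^+=[-0.3932, 1.3047, 1.8454]  P^+=[0.3268 -0.0609 -0.1648; -0.0609 0.1956 0.2876; -0.1648 0.2876 2.3835]
step 5: x^-=[-0.1185, 1.5748, 2.0844]  P^-=[0.7192 -0.0685 -0.0794; -0.0685 0.4080 0.7237; -0.0794 0.7237 3.5451]  S=[1.3354 0.0337; 0.0337 0.7610]  K=[0.5372 0.0678; -0.0512 0.5022; 0.0777 0.8346]  nu=[-0.3007, -1.2806]  x^+=[-0.3670, 0.9470, 0.9922]  P^+=[0.3278 -0.0667 -0.1935; -0.0667 0.2142 0.4102; -0.1935 0.4102 3.0026]

P_post[1,1] = 0.2142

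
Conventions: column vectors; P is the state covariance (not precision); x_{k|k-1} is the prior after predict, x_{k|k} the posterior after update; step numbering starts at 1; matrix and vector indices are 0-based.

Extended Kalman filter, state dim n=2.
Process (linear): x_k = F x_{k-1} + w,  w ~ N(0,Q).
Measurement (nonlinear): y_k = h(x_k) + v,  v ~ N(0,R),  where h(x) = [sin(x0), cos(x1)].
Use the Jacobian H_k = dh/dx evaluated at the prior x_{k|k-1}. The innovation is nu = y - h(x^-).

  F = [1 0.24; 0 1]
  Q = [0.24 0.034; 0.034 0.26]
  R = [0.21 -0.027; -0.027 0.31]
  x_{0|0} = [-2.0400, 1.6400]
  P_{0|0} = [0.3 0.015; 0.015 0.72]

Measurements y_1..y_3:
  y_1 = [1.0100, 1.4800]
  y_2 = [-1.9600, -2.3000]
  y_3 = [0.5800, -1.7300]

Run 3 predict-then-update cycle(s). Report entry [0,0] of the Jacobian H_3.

H_jac[0,0] = 0.9171

step 1: x^-=[-1.6464, 1.6400]  P^-=[0.5887 0.2218; 0.2218 0.9800]  H_jac=[-0.0755 0.0000; 0.0000 -0.9976]  S=[0.2134 -0.0103; -0.0103 1.2853]  K=[-0.2168 -0.1739; -0.1152 -0.7616]  nu=[2.0071, 1.5491]  x^+=[-2.3509, 0.2289]  P^+=[0.5406 0.0482; 0.0482 0.2335]
step 2: x^-=[-2.2959, 0.2289]  P^-=[0.8171 0.1382; 0.1382 0.4935]  H_jac=[-0.6632 0.0000; 0.0000 -0.2269]  S=[0.5695 -0.0062; -0.0062 0.3354]  K=[-0.9529 -0.1111; -0.1646 -0.3370]  nu=[-1.2116, -3.2739]  x^+=[-0.7776, 1.5316]  P^+=[0.2972 0.0384; 0.0384 0.4407]
step 3: x^-=[-0.4100, 1.5316]  P^-=[0.5810 0.1782; 0.1782 0.7007]  H_jac=[0.9171 0.0000; 0.0000 -0.9992]  S=[0.6987 -0.1903; -0.1903 1.0096]  K=[0.7533 -0.0344; 0.0474 -0.6845]  nu=[0.9786, -1.7692]  x^+=[0.3880, 2.7891]  P^+=[0.1735 0.0310; 0.0310 0.2137]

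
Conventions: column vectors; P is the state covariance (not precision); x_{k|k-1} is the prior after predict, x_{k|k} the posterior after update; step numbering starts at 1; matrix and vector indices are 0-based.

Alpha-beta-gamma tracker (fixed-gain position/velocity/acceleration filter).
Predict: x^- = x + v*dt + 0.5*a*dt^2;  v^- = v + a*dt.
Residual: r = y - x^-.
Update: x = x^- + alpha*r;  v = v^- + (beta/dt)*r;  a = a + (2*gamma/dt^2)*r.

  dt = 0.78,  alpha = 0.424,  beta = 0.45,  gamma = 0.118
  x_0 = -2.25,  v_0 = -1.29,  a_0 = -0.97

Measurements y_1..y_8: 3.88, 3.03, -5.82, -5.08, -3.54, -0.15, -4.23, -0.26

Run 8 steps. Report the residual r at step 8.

step 1: x_pred=-3.5513  r=7.4313  x^+=-0.4004  v^+=2.2407  a^+=1.9126
step 2: x_pred=1.9291  r=1.1009  x^+=2.3959  v^+=4.3676  a^+=2.3396
step 3: x_pred=6.5144  r=-12.3344  x^+=1.2846  v^+=-0.9234  a^+=-2.4449
step 4: x_pred=-0.1794  r=-4.9006  x^+=-2.2573  v^+=-5.6577  a^+=-4.3458
step 5: x_pred=-7.9923  r=4.4523  x^+=-6.1045  v^+=-6.4788  a^+=-2.6188
step 6: x_pred=-11.9546  r=11.8046  x^+=-6.9495  v^+=-1.7111  a^+=1.9603
step 7: x_pred=-7.6878  r=3.4578  x^+=-6.2217  v^+=1.8128  a^+=3.3016
step 8: x_pred=-3.8034  r=3.5434  x^+=-2.3010  v^+=6.4323  a^+=4.6761

resid = 3.5434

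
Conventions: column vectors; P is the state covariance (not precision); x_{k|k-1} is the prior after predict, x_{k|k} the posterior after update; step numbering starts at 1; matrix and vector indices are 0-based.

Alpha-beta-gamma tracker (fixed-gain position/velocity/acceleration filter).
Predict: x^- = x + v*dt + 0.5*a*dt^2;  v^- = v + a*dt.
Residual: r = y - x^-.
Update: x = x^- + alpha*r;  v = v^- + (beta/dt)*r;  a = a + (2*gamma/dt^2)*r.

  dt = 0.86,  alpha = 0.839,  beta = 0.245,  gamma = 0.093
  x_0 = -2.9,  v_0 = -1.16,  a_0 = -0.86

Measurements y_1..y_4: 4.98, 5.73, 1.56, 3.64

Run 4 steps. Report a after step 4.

a_post = -0.0911

step 1: x_pred=-4.2156  r=9.1956  x^+=3.4995  v^+=0.7201  a^+=1.4526
step 2: x_pred=4.6559  r=1.0741  x^+=5.5571  v^+=2.2753  a^+=1.7227
step 3: x_pred=8.1509  r=-6.5909  x^+=2.6211  v^+=1.8792  a^+=0.0652
step 4: x_pred=4.2613  r=-0.6213  x^+=3.7400  v^+=1.7582  a^+=-0.0911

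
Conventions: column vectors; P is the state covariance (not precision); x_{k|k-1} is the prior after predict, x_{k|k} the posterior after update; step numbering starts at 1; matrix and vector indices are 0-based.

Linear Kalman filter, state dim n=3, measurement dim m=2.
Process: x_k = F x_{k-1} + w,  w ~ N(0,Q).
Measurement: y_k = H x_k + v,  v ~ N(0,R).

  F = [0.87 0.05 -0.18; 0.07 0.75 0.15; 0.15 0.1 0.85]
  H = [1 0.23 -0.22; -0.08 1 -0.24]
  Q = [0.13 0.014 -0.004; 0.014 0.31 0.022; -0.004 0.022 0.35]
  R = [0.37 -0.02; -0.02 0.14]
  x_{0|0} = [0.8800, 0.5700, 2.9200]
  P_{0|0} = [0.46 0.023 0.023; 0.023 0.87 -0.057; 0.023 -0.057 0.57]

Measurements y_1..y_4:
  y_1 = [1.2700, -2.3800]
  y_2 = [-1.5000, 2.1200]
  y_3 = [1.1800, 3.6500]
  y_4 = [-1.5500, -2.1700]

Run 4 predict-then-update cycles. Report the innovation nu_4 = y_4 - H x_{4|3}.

step 1: x^-=[0.2685, 0.9271, 2.6710]  P^-=[0.4946 0.0843 -0.0097; 0.0843 0.8045 0.1322; -0.0097 0.1322 0.7777]  S=[0.9745 0.2151; 0.2151 0.9152]  K=[0.5467 -0.0770; 0.0652 0.8217; -0.1491 -0.0236]  nu=[1.3759, -2.6446]  x^+=[1.2244, -1.1563, 2.5284]  P^+=[0.2161 0.0120 0.0684; 0.0120 0.1594 0.1861; 0.0684 0.1861 0.7541]
step 2: x^-=[0.5523, -0.4023, 2.2171]  P^-=[0.2947 0.0050 -0.0359; 0.0050 0.4622 0.2608; -0.0359 0.2608 0.9507]  S=[0.7268 0.0540; 0.0540 0.5315]  K=[0.4224 -0.0617; 0.0185 0.7493; -0.2616 0.0935]  nu=[-1.4720, 3.0986]  x^+=[-0.2608, 1.8922, 2.8919]  P^+=[0.1657 0.0068 0.0444; 0.0068 0.1621 0.2376; 0.0444 0.2376 0.8989]
step 3: x^-=[-0.6528, 1.8347, 2.6083]  P^-=[0.2674 -0.0147 -0.0810; -0.0147 0.4773 0.3100; -0.0810 0.3100 1.0568]  S=[0.7113 0.0425; 0.0425 0.5303]  K=[0.4000 -0.0634; -0.0077 0.7626; -0.3492 0.1465]  nu=[1.9846, 2.3891]  x^+=[-0.0104, 3.6413, 2.2653]  P^+=[0.1536 0.0002 0.0199; 0.0002 0.1694 0.2602; 0.0199 0.2602 0.9630]
step 4: x^-=[-0.2347, 3.0700, 2.2881]  P^-=[0.2670 -0.0270 -0.1099; -0.0270 0.4867 0.3305; -0.1099 0.3305 1.1002]  S=[0.7185 0.0356; 0.0356 0.5332]  K=[0.4000 -0.0680; -0.0212 0.7694; -0.3923 0.1674]  nu=[-1.5180, -4.7097]  x^+=[-0.5218, -0.5216, 2.0953]  P^+=[0.1515 -0.0041 0.0056; -0.0041 0.1718 0.2668; 0.0056 0.2668 0.9794]

innov = [-1.5180, -4.7097]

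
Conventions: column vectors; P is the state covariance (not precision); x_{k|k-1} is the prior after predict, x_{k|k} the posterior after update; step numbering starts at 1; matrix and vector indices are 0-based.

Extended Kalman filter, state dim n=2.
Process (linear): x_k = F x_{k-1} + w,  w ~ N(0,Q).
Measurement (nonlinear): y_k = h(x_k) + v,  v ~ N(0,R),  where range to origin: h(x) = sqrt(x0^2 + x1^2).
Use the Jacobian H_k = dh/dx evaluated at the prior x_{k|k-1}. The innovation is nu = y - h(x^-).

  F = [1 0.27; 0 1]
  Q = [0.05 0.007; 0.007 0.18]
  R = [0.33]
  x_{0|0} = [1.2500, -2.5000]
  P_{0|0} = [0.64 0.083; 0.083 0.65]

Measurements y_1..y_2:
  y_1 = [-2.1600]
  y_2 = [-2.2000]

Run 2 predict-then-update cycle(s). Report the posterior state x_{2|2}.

x_post = [-1.3020, -0.4703]

step 1: x^-=[0.5750, -2.5000]  P^-=[0.7822 0.2655; 0.2655 0.8300]  H_jac=[0.2241 -0.9746]  S=[1.0416]  K=[-0.0801; -0.7194]  nu=[-4.7253]  x^+=[0.9534, 0.8995]  P^+=[0.7755 0.2055; 0.2055 0.2909]
step 2: x^-=[1.1963, 0.8995]  P^-=[0.9577 0.2910; 0.2910 0.4709]  H_jac=[0.7993 0.6010]  S=[1.3914]  K=[0.6758; 0.3705]  nu=[-3.6968]  x^+=[-1.3020, -0.4703]  P^+=[0.3222 -0.0574; -0.0574 0.2798]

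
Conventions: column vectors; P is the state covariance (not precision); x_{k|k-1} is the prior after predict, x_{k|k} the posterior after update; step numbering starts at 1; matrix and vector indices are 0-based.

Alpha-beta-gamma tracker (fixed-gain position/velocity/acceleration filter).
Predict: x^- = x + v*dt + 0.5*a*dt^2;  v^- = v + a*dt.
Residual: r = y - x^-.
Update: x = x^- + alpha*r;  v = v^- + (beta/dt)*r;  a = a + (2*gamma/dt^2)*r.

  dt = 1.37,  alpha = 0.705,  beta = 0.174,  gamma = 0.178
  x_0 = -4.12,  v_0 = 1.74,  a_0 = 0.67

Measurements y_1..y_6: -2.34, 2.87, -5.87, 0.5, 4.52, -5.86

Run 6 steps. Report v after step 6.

v_post = -3.2614

step 1: x_pred=-1.1074  r=-1.2326  x^+=-1.9764  v^+=2.5014  a^+=0.4362
step 2: x_pred=1.8598  r=1.0102  x^+=2.5720  v^+=3.2273  a^+=0.6278
step 3: x_pred=7.5825  r=-13.4525  x^+=-1.9015  v^+=2.3788  a^+=-1.9238
step 4: x_pred=-0.4479  r=0.9479  x^+=0.2204  v^+=-0.1364  a^+=-1.7440
step 5: x_pred=-1.6031  r=6.1231  x^+=2.7137  v^+=-1.7480  a^+=-0.5826
step 6: x_pred=-0.2278  r=-5.6322  x^+=-4.1985  v^+=-3.2614  a^+=-1.6509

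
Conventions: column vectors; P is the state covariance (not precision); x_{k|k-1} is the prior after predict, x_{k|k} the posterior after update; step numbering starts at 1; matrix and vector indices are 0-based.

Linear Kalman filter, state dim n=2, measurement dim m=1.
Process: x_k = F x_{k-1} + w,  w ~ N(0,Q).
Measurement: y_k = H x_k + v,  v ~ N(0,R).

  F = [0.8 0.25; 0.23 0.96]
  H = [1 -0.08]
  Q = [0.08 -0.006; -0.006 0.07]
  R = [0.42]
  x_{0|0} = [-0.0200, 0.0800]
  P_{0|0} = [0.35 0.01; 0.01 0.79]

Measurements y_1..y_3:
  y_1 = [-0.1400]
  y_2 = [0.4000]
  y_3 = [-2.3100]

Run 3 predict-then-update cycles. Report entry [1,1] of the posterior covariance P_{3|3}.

step 1: x^-=[0.0040, 0.0722]  P^-=[0.3574 0.2563; 0.2563 0.8210]  S=[0.7416]  K=[0.4542; 0.2570]  nu=[-0.1382]  x^+=[-0.0588, 0.0367]  P^+=[0.2044 0.1697; 0.1697 0.7720]
step 2: x^-=[-0.0379, 0.0217]  P^-=[0.3269 0.3570; 0.3570 0.8672]  S=[0.6953]  K=[0.4291; 0.4136]  nu=[0.4396]  x^+=[0.1508, 0.2035]  P^+=[0.1989 0.2336; 0.2336 0.7483]
step 3: x^-=[0.1715, 0.2300]  P^-=[0.3475 0.4030; 0.4030 0.8733]  S=[0.7086]  K=[0.4449; 0.4701]  nu=[-2.4631]  x^+=[-0.9243, -0.9279]  P^+=[0.2072 0.2548; 0.2548 0.7167]

P_post[1,1] = 0.7167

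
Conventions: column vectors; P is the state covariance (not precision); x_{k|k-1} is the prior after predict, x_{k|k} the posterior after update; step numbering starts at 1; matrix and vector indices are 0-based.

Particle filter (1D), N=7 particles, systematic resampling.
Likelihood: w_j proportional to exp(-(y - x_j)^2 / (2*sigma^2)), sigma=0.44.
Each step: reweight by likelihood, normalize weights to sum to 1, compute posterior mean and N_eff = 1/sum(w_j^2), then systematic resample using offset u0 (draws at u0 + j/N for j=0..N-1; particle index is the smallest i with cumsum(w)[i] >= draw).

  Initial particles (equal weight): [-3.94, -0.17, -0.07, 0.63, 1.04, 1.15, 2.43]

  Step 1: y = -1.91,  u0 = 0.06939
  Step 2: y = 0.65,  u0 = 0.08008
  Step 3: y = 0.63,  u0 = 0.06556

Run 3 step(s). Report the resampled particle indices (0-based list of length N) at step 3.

step 1: w=[0.0408, 0.6867, 0.2724, 0.0001, 0.0000, 0.0000, 0.0000]  mean=-0.2964  Neff=1.8267  idx=[1, 1, 1, 1, 1, 2, 2]
step 2: w=[0.1254, 0.1254, 0.1254, 0.1254, 0.1254, 0.1866, 0.1866]  mean=-0.1327  Neff=6.7470  idx=[0, 1, 2, 4, 5, 5, 6]
step 3: w=[0.1188, 0.1188, 0.1188, 0.1188, 0.1750, 0.1750, 0.1750]  mean=-0.1175  Neff=6.7444  idx=[0, 1, 2, 4, 4, 5, 6]

resampled_idx = [0, 1, 2, 4, 4, 5, 6]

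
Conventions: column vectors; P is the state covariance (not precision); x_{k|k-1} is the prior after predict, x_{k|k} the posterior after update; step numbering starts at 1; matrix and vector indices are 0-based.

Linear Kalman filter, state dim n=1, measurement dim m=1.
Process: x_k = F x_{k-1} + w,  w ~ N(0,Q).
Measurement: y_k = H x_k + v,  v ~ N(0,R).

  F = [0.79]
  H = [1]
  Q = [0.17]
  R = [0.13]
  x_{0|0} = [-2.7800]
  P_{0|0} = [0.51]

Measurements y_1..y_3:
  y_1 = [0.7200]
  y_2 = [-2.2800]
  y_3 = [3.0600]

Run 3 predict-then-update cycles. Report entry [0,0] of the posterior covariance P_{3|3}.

step 1: x^-=[-2.1962]  P^-=[0.4883]  S=[0.6183]  K=[0.7897]  nu=[2.9162]  x^+=[0.1068]  P^+=[0.1027]
step 2: x^-=[0.0844]  P^-=[0.2341]  S=[0.3641]  K=[0.6429]  nu=[-2.3644]  x^+=[-1.4357]  P^+=[0.0836]
step 3: x^-=[-1.1342]  P^-=[0.2222]  S=[0.3522]  K=[0.6309]  nu=[4.1942]  x^+=[1.5117]  P^+=[0.0820]

P_post[0,0] = 0.0820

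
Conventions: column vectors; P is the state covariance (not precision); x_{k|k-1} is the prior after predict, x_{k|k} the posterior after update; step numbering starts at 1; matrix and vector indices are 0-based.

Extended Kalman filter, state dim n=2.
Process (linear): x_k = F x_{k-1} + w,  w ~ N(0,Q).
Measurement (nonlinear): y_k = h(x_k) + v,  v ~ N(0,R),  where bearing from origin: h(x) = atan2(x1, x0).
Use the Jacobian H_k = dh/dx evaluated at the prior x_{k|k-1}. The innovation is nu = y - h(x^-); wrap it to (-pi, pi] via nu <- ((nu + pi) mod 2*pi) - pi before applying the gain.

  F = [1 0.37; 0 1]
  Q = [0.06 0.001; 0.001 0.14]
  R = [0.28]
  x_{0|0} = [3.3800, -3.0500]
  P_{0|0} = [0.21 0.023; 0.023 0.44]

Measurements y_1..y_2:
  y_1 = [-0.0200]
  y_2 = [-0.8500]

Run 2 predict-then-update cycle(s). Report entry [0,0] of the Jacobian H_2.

H_jac[0,0] = 0.2794

step 1: x^-=[2.2515, -3.0500]  P^-=[0.3473 0.1868; 0.1868 0.5800]  H_jac=[0.2122 0.1567]  S=[0.3223]  K=[0.3195; 0.4049]  nu=[0.9149]  x^+=[2.5438, -2.6795]  P^+=[0.3144 0.1451; 0.1451 0.5272]
step 2: x^-=[1.5523, -2.6795]  P^-=[0.5539 0.3412; 0.3412 0.6672]  H_jac=[0.2794 0.1619]  S=[0.3716]  K=[0.5651; 0.5472]  nu=[0.1957]  x^+=[1.6629, -2.5724]  P^+=[0.4352 0.2263; 0.2263 0.5559]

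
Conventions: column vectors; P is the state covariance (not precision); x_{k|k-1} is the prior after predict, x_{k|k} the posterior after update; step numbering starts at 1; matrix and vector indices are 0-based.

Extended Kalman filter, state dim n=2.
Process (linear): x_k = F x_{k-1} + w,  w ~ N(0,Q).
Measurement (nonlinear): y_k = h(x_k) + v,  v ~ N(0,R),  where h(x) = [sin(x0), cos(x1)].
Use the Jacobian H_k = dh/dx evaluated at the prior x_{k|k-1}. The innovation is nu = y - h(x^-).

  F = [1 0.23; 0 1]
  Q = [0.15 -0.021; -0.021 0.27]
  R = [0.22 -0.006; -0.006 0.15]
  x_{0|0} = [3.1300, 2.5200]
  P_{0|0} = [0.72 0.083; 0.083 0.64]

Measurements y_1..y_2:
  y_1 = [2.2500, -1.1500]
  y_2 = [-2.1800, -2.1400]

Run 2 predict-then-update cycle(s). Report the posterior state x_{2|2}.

step 1: x^-=[3.7096, 2.5200]  P^-=[0.9420 0.2092; 0.2092 0.9100]  H_jac=[-0.8430 0.0000; 0.0000 -0.5823]  S=[0.8894 0.0967; 0.0967 0.4586]  K=[-0.8842 -0.0792; -0.0744 -1.1399]  nu=[2.7880, -0.3370]  x^+=[1.2711, 2.6969]  P^+=[0.2302 0.0113; 0.0113 0.2928]
step 2: x^-=[1.8914, 2.6969]  P^-=[0.4009 0.0576; 0.0576 0.5628]  H_jac=[-0.3151 0.0000; 0.0000 -0.4302]  S=[0.2598 0.0018; 0.0018 0.2542]  K=[-0.4856 -0.0941; -0.0633 -0.9522]  nu=[-3.1291, -1.2373]  x^+=[3.5272, 4.0730]  P^+=[0.3372 0.0260; 0.0260 0.3311]

x_post = [3.5272, 4.0730]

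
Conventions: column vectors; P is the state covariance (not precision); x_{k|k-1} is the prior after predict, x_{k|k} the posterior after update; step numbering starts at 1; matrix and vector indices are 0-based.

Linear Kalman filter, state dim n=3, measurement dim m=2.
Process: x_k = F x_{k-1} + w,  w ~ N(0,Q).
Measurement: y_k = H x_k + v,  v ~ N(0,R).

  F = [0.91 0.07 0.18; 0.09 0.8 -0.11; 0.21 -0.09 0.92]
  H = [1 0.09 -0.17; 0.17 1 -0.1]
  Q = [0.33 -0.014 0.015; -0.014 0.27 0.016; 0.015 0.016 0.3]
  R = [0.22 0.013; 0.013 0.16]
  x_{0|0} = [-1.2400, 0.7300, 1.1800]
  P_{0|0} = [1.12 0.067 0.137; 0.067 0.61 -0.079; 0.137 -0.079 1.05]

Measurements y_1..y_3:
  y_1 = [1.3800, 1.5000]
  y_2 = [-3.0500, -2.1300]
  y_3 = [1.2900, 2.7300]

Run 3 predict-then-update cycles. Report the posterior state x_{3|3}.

x_post = [0.3665, 1.5101, 0.0723]

step 1: x^-=[-0.8649, 0.3426, 0.7595]  P^-=[1.3459 0.1180 0.5106; 0.1180 0.7030 -0.1530; 0.5106 -0.1530 1.3065]  S=[1.4617 0.4087; 0.4087 0.9684]  K=[0.8881 -0.0694; -0.0809 0.7967; 0.2776 -0.3205]  nu=[2.3432, 1.3804]  x^+=[1.1203, 1.2527, 0.9675]  P^+=[0.2388 -0.0149 0.2530; -0.0149 0.1315 0.0260; 0.2530 0.0260 1.1672]
step 2: x^-=[1.2813, 0.9966, 1.0126]  P^-=[0.6479 -0.0388 0.4767; -0.0388 0.3585 -0.0749; 0.4767 -0.0749 1.3935]  S=[0.7443 0.0917; 0.0917 0.5368]  K=[0.7676 -0.0870; -0.0757 0.6825; 0.3511 -0.3082]  nu=[-4.2488, -3.2431]  x^+=[-1.6981, -0.8953, 0.5203]  P^+=[0.2175 -0.0123 0.2862; -0.0123 0.1137 0.0337; 0.2862 0.0337 1.2706]
step 3: x^-=[-1.5142, -0.9263, 0.2027]  P^-=[0.6449 -0.0434 0.5191; -0.0434 0.3465 -0.0764; 0.5191 -0.0764 1.4914]  S=[0.7288 0.0818; 0.0818 0.5229]  K=[0.7688 -0.0930; -0.0748 0.6748; 0.3914 -0.3238]  nu=[2.9221, 3.9340]  x^+=[0.3665, 1.5101, 0.0723]  P^+=[0.2213 -0.0118 0.3075; -0.0118 0.1126 0.0356; 0.3075 0.0356 1.3457]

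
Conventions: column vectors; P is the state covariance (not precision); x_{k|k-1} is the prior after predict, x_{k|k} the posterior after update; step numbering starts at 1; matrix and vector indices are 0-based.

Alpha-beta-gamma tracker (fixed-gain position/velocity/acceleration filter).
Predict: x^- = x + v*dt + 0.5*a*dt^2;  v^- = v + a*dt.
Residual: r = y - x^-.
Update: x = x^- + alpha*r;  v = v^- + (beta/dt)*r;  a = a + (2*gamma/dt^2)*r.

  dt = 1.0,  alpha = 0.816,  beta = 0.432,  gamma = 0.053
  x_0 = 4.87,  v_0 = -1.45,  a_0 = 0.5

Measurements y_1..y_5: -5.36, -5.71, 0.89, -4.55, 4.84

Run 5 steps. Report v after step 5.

v_post = 4.0086

step 1: x_pred=3.6700  r=-9.0300  x^+=-3.6985  v^+=-4.8510  a^+=-0.4572
step 2: x_pred=-8.7780  r=3.0680  x^+=-6.2745  v^+=-3.9828  a^+=-0.1320
step 3: x_pred=-10.3233  r=11.2133  x^+=-1.1732  v^+=0.7294  a^+=1.0566
step 4: x_pred=0.0845  r=-4.6345  x^+=-3.6973  v^+=-0.2161  a^+=0.5654
step 5: x_pred=-3.6306  r=8.4706  x^+=3.2814  v^+=4.0086  a^+=1.4633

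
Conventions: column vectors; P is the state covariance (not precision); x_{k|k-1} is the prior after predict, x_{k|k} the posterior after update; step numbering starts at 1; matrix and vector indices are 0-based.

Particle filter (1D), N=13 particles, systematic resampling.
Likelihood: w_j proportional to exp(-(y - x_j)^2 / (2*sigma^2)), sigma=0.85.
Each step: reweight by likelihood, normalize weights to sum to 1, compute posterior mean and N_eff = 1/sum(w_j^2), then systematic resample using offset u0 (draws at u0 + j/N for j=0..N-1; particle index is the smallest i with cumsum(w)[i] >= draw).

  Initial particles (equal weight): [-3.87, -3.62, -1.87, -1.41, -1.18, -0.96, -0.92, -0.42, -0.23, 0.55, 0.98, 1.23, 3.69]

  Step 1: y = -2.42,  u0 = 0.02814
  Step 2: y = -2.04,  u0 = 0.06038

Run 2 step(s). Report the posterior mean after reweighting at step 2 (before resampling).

post_mean = -1.6800

step 1: w=[0.0836, 0.1321, 0.2904, 0.1767, 0.1235, 0.0819, 0.0754, 0.0225, 0.0130, 0.0008, 0.0001, 0.0000, 0.0000]  mean=-1.8994  Neff=5.9415  idx=[0, 1, 1, 2, 2, 2, 2, 3, 3, 4, 4, 5, 6]
step 2: w=[0.0124, 0.0223, 0.0223, 0.1232, 0.1232, 0.1232, 0.1232, 0.0955, 0.0955, 0.0753, 0.0753, 0.0561, 0.0527]  mean=-1.6800  Neff=10.2760  idx=[3, 3, 4, 4, 5, 6, 6, 7, 8, 9, 10, 11, 12]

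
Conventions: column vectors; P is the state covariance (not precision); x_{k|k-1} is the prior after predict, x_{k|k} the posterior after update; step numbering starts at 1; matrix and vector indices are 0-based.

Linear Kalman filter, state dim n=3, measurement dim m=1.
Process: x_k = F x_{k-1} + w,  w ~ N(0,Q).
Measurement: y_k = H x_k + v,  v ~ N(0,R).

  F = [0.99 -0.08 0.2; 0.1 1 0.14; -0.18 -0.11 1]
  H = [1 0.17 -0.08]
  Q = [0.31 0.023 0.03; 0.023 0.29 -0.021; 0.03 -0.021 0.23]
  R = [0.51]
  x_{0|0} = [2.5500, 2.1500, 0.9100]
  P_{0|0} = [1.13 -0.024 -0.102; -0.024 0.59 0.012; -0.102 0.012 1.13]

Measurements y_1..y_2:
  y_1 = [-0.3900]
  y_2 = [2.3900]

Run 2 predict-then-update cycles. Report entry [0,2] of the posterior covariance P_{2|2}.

step 1: x^-=[2.5345, 2.5324, 0.2145]  P^-=[1.4295 0.0818 -0.0364; 0.0818 0.9092 0.0607; -0.0364 0.0607 1.4369]  S=[2.0070]  K=[0.7207; 0.1154; -0.0703]  nu=[-3.3378]  x^+=[0.1291, 2.1473, 0.4491]  P^+=[0.3872 -0.0850 0.0652; -0.0850 0.8824 0.0770; 0.0652 0.0770 1.4270]
step 2: x^-=[0.0458, 2.2231, 0.1897]  P^-=[0.7891 -0.0279 0.3166; -0.0279 1.2107 0.1717; 0.3166 0.1717 1.6364]  S=[1.2797]  K=[0.5931; 0.1283; 0.1679]  nu=[1.9814]  x^+=[1.2210, 2.4773, 0.5223]  P^+=[0.3389 -0.1253 0.1891; -0.1253 1.1896 0.1441; 0.1891 0.1441 1.6003]

P_post[0,2] = 0.1891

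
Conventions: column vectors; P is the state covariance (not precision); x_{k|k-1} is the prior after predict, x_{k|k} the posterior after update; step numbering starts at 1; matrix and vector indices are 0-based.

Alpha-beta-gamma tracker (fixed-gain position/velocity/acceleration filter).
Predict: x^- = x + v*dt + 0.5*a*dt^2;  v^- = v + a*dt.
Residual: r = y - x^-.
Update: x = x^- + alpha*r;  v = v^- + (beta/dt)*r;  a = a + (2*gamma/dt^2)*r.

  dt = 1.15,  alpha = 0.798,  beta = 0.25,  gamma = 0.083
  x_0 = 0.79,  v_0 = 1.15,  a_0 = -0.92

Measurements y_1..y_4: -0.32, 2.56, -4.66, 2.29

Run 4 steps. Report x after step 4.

step 1: x_pred=1.5041  r=-1.8241  x^+=0.0485  v^+=-0.3046  a^+=-1.1490
step 2: x_pred=-1.0615  r=3.6215  x^+=1.8285  v^+=-0.8386  a^+=-0.6944
step 3: x_pred=0.4049  r=-5.0649  x^+=-3.6369  v^+=-2.7382  a^+=-1.3301
step 4: x_pred=-7.6654  r=9.9554  x^+=0.2790  v^+=-2.1037  a^+=-0.0805

x_post = 0.2790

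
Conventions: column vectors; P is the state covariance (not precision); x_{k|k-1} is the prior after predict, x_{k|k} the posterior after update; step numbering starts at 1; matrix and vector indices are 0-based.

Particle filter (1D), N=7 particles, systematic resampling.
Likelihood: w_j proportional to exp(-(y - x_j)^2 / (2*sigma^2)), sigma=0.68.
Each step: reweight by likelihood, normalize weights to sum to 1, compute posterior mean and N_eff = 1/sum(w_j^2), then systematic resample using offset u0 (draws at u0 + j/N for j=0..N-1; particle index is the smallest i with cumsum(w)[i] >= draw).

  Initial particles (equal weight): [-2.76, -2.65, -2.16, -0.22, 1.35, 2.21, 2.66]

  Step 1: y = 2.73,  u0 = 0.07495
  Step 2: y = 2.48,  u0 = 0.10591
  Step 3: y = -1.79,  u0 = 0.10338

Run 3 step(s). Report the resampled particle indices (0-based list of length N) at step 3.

step 1: w=[0.0000, 0.0000, 0.0000, 0.0000, 0.0683, 0.3994, 0.5323]  mean=2.3907  Neff=2.2345  idx=[5, 5, 5, 6, 6, 6, 6]
step 2: w=[0.1393, 0.1393, 0.1393, 0.1455, 0.1455, 0.1455, 0.1455]  mean=2.4720  Neff=6.9967  idx=[0, 1, 2, 3, 4, 5, 6]
step 3: w=[0.3262, 0.3262, 0.3262, 0.0053, 0.0053, 0.0053, 0.0053]  mean=2.2196  Neff=3.1314  idx=[0, 0, 1, 1, 2, 2, 2]

resampled_idx = [0, 0, 1, 1, 2, 2, 2]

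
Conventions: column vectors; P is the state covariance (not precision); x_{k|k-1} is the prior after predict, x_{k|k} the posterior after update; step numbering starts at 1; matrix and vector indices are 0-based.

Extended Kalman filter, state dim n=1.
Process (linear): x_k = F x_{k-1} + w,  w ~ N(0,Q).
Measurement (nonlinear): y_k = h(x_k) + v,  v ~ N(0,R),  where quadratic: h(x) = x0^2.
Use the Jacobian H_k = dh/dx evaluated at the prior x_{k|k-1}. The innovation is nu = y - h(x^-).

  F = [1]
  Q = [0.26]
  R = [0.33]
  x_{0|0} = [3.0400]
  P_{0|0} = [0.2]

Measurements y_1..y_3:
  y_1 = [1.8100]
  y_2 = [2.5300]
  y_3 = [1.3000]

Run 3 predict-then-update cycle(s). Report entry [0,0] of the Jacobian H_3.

H_jac[0,0] = 3.2540

step 1: x^-=[3.0400]  P^-=[0.4600]  H_jac=[6.0800]  S=[17.3345]  K=[0.1613]  nu=[-7.4316]  x^+=[1.8410]  P^+=[0.0088]
step 2: x^-=[1.8410]  P^-=[0.2688]  H_jac=[3.6819]  S=[3.9734]  K=[0.2490]  nu=[-0.8592]  x^+=[1.6270]  P^+=[0.0223]
step 3: x^-=[1.6270]  P^-=[0.2823]  H_jac=[3.2540]  S=[3.3194]  K=[0.2768]  nu=[-1.3471]  x^+=[1.2542]  P^+=[0.0281]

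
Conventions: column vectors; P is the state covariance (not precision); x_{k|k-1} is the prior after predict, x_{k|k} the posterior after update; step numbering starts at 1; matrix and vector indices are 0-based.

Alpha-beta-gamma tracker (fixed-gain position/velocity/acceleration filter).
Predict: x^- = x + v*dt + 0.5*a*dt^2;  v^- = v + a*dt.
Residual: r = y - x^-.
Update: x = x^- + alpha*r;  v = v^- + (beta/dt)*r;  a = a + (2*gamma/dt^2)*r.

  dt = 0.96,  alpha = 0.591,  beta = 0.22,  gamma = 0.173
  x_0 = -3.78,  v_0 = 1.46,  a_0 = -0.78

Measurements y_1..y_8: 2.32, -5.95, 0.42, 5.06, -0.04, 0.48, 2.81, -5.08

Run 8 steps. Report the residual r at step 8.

step 1: x_pred=-2.7378  r=5.0578  x^+=0.2513  v^+=1.8703  a^+=1.1189
step 2: x_pred=2.5624  r=-8.5124  x^+=-2.4684  v^+=0.9936  a^+=-2.0770
step 3: x_pred=-2.4716  r=2.8916  x^+=-0.7627  v^+=-0.3376  a^+=-0.9914
step 4: x_pred=-1.5436  r=6.6036  x^+=2.3591  v^+=0.2240  a^+=1.4878
step 5: x_pred=3.2598  r=-3.2998  x^+=1.3096  v^+=0.8961  a^+=0.2490
step 6: x_pred=2.2846  r=-1.8046  x^+=1.2181  v^+=0.7216  a^+=-0.4285
step 7: x_pred=1.7134  r=1.0966  x^+=2.3615  v^+=0.5615  a^+=-0.0168
step 8: x_pred=2.8928  r=-7.9728  x^+=-1.8191  v^+=-1.2817  a^+=-3.0101

resid = -7.9728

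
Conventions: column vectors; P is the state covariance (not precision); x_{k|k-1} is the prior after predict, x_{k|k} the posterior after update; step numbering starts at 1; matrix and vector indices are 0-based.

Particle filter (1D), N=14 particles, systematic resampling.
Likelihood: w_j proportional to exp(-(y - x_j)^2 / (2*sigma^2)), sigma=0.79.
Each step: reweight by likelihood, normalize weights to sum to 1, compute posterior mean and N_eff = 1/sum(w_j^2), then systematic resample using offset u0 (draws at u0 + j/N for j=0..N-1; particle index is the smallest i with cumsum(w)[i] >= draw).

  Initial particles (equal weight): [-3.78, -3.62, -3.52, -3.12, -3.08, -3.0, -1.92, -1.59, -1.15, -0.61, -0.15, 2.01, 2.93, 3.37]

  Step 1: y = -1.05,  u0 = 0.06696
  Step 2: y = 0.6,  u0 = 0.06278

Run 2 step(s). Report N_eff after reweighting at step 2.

step 1: w=[0.0007, 0.0013, 0.0020, 0.0084, 0.0096, 0.0124, 0.1420, 0.2061, 0.2583, 0.2230, 0.1361, 0.0001, 0.0000, 0.0000]  mean=-1.1607  Neff=5.0517  idx=[6, 6, 7, 7, 7, 8, 8, 8, 8, 9, 9, 9, 10, 10]
step 2: w=[0.0024, 0.0024, 0.0082, 0.0082, 0.0082, 0.0328, 0.0328, 0.0328, 0.0328, 0.1180, 0.1180, 0.1180, 0.2429, 0.2429]  mean=-0.4875  Neff=6.0884  idx=[6, 8, 9, 9, 10, 11, 11, 12, 12, 12, 13, 13, 13, 13]

N_eff = 6.0884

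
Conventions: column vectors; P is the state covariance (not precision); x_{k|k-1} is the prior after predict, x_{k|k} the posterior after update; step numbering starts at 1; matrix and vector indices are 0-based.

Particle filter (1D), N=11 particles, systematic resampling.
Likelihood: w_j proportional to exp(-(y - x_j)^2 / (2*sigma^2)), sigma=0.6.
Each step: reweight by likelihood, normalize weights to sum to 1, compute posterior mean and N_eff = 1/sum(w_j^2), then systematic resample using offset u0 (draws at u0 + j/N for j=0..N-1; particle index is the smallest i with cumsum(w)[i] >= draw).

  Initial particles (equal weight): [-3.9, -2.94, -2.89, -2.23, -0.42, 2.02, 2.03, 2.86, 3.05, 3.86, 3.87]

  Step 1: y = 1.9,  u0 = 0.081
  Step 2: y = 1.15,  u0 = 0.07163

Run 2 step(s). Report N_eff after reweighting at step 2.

N_eff = 9.1347

step 1: w=[0.0000, 0.0000, 0.0000, 0.0000, 0.0002, 0.4077, 0.4063, 0.1156, 0.0663, 0.0020, 0.0019]  mean=2.1961  Neff=2.8650  idx=[5, 5, 5, 5, 6, 6, 6, 6, 6, 7, 8]
step 2: w=[0.1118, 0.1118, 0.1118, 0.1118, 0.1091, 0.1091, 0.1091, 0.1091, 0.1091, 0.0055, 0.0021]  mean=2.0323  Neff=9.1347  idx=[0, 1, 2, 3, 3, 4, 5, 6, 7, 8, 8]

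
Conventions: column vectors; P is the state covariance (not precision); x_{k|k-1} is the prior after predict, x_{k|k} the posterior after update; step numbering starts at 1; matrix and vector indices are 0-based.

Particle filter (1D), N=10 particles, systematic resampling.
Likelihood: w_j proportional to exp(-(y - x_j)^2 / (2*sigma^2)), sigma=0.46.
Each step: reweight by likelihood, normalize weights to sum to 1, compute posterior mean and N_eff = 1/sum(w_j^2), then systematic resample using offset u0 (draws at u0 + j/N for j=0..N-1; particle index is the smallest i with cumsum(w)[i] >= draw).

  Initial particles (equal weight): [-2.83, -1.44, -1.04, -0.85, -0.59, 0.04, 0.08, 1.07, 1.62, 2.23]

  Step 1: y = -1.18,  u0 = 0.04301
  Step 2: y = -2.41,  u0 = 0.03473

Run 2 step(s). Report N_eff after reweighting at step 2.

N_eff = 3.7936

step 1: w=[0.0005, 0.2773, 0.3106, 0.2515, 0.1429, 0.0097, 0.0076, 0.0000, 0.0000, 0.0000]  mean=-1.0208  Neff=3.8892  idx=[1, 1, 1, 2, 2, 2, 3, 3, 4, 4]
step 2: w=[0.2946, 0.2946, 0.2946, 0.0323, 0.0323, 0.0323, 0.0087, 0.0087, 0.0011, 0.0011]  mean=-1.3892  Neff=3.7936  idx=[0, 0, 0, 1, 1, 1, 2, 2, 2, 4]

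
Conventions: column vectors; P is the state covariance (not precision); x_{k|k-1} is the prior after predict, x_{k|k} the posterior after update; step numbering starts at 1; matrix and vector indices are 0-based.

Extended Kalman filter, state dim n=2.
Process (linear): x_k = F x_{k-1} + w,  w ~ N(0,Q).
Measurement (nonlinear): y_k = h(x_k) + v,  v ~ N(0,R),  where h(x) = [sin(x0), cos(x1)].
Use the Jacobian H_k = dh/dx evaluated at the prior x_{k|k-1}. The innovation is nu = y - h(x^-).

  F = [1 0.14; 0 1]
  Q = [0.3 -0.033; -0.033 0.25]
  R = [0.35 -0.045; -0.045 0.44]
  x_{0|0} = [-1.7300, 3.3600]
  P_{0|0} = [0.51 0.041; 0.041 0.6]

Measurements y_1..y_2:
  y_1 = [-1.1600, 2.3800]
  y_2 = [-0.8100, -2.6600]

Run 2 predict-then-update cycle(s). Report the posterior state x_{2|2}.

step 1: x^-=[-1.2596, 3.3600]  P^-=[0.8332 0.0920; 0.0920 0.8500]  H_jac=[0.3062 0.0000; 0.0000 0.2167]  S=[0.4281 -0.0389; -0.0389 0.4799]  K=[0.6042 0.0905; 0.1014 0.3920]  nu=[-0.2080, 3.3562]  x^+=[-1.0815, 4.6545]  P^+=[0.6773 0.0583; 0.0583 0.7749]
step 2: x^-=[-0.4299, 4.6545]  P^-=[1.0088 0.1338; 0.1338 1.0249]  H_jac=[0.9090 0.0000; 0.0000 0.9983]  S=[1.1836 0.0764; 0.0764 1.4615]  K=[0.7715 0.0511; 0.0578 0.6971]  nu=[-0.3932, -2.6022]  x^+=[-0.8661, 2.8179]  P^+=[0.2945 -0.0123; -0.0123 0.3046]

x_post = [-0.8661, 2.8179]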